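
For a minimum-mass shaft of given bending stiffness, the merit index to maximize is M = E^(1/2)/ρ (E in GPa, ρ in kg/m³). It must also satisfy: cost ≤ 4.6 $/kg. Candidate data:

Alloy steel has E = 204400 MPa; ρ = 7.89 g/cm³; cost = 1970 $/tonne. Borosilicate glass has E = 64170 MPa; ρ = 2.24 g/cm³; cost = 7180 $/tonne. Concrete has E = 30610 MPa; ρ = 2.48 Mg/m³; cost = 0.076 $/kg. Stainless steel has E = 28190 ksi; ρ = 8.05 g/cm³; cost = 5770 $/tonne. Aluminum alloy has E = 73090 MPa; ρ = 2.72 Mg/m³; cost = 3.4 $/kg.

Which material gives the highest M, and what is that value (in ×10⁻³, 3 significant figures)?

Screen on constraints: cost ≤ 4.6 $/kg. Survivors: alloy steel, concrete, aluminum alloy.
Convert each candidate to consistent units, then evaluate M:
  alloy steel: E = 204.4 GPa, ρ = 7890 kg/m³
  concrete: E = 30.61 GPa, ρ = 2480 kg/m³
  aluminum alloy: E = 73.09 GPa, ρ = 2720 kg/m³
  aluminum alloy: M = 3.14×10⁻³
  concrete: M = 2.23×10⁻³
  alloy steel: M = 1.81×10⁻³
Highest index: aluminum alloy.

aluminum alloy, M = 3.14×10⁻³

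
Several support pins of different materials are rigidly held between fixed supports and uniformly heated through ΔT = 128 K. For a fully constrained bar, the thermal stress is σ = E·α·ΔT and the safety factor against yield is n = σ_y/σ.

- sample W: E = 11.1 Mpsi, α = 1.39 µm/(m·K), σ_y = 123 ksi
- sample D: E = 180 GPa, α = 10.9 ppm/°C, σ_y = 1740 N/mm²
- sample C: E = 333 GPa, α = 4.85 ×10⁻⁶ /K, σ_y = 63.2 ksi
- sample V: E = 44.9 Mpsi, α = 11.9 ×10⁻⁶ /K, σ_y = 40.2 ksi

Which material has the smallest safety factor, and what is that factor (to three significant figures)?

sample V, n = 0.588

In consistent units (E in GPa, α in ×10⁻⁶/K, σ_y in MPa):
  sample W: E = 76.53, α = 1.39, σ_y = 848.1 → σ = 13.6 MPa, n = 62.3
  sample D: E = 180.0, α = 10.9, σ_y = 1740 → σ = 251 MPa, n = 6.93
  sample C: E = 333.0, α = 4.85, σ_y = 435.7 → σ = 207 MPa, n = 2.11
  sample V: E = 309.6, α = 11.9, σ_y = 277.2 → σ = 472 MPa, n = 0.588
The minimum is sample V at n = 0.588.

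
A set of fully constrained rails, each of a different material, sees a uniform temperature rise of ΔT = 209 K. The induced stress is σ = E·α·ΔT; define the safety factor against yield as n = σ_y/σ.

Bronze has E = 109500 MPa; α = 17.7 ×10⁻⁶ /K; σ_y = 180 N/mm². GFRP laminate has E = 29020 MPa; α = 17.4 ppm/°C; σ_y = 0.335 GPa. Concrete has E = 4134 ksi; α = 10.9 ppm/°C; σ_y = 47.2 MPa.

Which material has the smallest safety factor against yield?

bronze

Converting E to GPa, α to ×10⁻⁶/K, σ_y to MPa, then σ and n for each:
  bronze: E = 109.5, α = 17.7, σ_y = 180.0 → σ = 405 MPa, n = 0.444
  GFRP laminate: E = 29.02, α = 17.4, σ_y = 335.0 → σ = 106 MPa, n = 3.17
  concrete: E = 28.50, α = 10.9, σ_y = 47.20 → σ = 64.9 MPa, n = 0.727
The minimum is bronze at n = 0.444.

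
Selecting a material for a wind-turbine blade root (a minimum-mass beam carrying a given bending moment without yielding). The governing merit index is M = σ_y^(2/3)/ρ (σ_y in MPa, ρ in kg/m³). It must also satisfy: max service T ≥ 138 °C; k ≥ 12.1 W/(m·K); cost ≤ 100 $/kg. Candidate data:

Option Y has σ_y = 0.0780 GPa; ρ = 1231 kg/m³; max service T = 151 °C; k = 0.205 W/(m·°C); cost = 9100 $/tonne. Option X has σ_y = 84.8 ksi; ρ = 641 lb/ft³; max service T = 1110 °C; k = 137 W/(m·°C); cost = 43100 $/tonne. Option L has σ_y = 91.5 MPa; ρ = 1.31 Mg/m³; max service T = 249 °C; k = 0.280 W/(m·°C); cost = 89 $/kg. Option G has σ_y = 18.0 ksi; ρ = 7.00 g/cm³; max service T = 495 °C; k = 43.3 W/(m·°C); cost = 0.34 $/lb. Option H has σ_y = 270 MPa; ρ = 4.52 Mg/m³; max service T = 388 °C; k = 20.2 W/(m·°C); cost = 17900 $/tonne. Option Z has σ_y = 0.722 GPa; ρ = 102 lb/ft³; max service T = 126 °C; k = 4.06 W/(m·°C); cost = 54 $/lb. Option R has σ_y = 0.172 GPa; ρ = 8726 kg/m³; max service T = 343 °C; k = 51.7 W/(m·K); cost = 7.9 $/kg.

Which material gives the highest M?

option H

Screen on constraints: max service T ≥ 138 °C; k ≥ 12.1 W/(m·K); cost ≤ 100 $/kg. Survivors: option X, option G, option H, option R.
Normalizing units and computing the index:
  option X: σ_y = 584.7 MPa, ρ = 10270 kg/m³
  option G: σ_y = 124.1 MPa, ρ = 7000 kg/m³
  option H: σ_y = 270.0 MPa, ρ = 4520 kg/m³
  option R: σ_y = 172.0 MPa, ρ = 8726 kg/m³
  option H: M = 9.24×10⁻³
  option X: M = 6.81×10⁻³
  option G: M = 3.55×10⁻³
  option R: M = 3.54×10⁻³
Option H ranks first.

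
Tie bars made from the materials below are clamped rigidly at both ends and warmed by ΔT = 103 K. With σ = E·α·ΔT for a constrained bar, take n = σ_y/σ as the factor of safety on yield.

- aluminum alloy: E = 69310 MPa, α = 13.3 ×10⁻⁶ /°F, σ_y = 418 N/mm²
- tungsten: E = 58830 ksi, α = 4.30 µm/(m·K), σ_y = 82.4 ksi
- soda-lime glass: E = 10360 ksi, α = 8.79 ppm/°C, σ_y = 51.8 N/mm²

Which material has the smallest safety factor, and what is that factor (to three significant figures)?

soda-lime glass, n = 0.801

Per material, after unit conversion:
  aluminum alloy: E = 69.31, α = 23.9, σ_y = 418.0 → σ = 171 MPa, n = 2.45
  tungsten: E = 405.6, α = 4.30, σ_y = 568.1 → σ = 180 MPa, n = 3.16
  soda-lime glass: E = 71.43, α = 8.79, σ_y = 51.80 → σ = 64.7 MPa, n = 0.801
Smallest n: soda-lime glass with n = 0.801.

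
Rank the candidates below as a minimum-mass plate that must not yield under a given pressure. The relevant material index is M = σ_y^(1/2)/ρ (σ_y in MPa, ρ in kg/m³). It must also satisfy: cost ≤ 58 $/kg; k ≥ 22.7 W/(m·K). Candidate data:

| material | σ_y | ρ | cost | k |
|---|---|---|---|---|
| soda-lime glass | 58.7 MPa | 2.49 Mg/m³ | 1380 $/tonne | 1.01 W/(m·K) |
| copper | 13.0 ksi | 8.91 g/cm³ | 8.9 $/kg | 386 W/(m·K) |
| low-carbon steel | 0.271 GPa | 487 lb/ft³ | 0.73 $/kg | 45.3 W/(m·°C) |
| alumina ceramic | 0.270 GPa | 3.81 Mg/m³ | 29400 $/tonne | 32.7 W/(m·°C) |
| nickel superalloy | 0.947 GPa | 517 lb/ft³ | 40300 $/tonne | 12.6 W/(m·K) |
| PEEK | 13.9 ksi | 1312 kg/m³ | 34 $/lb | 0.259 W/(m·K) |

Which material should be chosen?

alumina ceramic

Screen on constraints: cost ≤ 58 $/kg; k ≥ 22.7 W/(m·K). Survivors: copper, low-carbon steel, alumina ceramic.
Normalizing units and computing the index:
  copper: σ_y = 89.63 MPa, ρ = 8910 kg/m³
  low-carbon steel: σ_y = 271.0 MPa, ρ = 7801 kg/m³
  alumina ceramic: σ_y = 270.0 MPa, ρ = 3810 kg/m³
  alumina ceramic: M = 4.31×10⁻³
  low-carbon steel: M = 2.11×10⁻³
  copper: M = 1.06×10⁻³
Alumina ceramic ranks first.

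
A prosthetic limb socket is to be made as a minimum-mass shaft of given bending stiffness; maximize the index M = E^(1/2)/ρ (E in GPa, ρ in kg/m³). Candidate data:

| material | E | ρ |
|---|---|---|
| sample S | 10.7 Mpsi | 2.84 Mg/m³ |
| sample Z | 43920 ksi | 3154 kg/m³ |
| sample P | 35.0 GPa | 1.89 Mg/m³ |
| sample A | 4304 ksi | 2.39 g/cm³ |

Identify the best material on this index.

Convert each candidate to consistent units, then evaluate M:
  sample S: E = 73.77 GPa, ρ = 2840 kg/m³
  sample Z: E = 302.8 GPa, ρ = 3154 kg/m³
  sample P: E = 35.00 GPa, ρ = 1890 kg/m³
  sample A: E = 29.68 GPa, ρ = 2390 kg/m³
  sample Z: M = 5.52×10⁻³
  sample P: M = 3.13×10⁻³
  sample S: M = 3.02×10⁻³
  sample A: M = 2.28×10⁻³
The maximum is for sample Z.

sample Z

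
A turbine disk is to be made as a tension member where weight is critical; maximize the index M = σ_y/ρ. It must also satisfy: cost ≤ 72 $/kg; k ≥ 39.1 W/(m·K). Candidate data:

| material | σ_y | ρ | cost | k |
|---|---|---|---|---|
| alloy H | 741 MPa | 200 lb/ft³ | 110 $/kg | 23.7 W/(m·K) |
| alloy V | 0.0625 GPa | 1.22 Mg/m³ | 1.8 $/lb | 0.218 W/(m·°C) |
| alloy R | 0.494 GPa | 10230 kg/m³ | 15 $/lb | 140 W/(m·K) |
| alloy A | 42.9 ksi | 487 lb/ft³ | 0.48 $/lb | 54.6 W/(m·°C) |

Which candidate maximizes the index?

Screen on constraints: cost ≤ 72 $/kg; k ≥ 39.1 W/(m·K). Survivors: alloy R, alloy A.
Normalizing units and computing the index:
  alloy R: σ_y = 494.0 MPa, ρ = 10230 kg/m³
  alloy A: σ_y = 295.8 MPa, ρ = 7801 kg/m³
  alloy R: M = 48.3 kN·m/kg
  alloy A: M = 37.9 kN·m/kg
Alloy R has the largest M.

alloy R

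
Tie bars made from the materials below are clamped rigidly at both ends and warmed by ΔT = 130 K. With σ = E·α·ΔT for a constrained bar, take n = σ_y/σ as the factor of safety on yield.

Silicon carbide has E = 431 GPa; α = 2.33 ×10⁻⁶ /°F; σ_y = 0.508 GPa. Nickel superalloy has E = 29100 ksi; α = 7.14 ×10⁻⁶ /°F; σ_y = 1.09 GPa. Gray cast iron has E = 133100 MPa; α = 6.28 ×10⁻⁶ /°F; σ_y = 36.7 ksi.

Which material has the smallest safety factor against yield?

Per material, after unit conversion:
  silicon carbide: E = 431.0, α = 4.19, σ_y = 508.0 → σ = 235 MPa, n = 2.16
  nickel superalloy: E = 200.6, α = 12.9, σ_y = 1090 → σ = 335 MPa, n = 3.25
  gray cast iron: E = 133.1, α = 11.3, σ_y = 253.0 → σ = 196 MPa, n = 1.29
The minimum is gray cast iron at n = 1.29.

gray cast iron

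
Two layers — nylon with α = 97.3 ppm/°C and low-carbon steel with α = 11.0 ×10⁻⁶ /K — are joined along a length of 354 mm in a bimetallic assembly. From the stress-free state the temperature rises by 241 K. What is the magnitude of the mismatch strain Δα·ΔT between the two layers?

Δα = |97.3 − 11.0|×10⁻⁶/K = 86.3×10⁻⁶/K.
Mismatch strain = Δα·ΔT = 86.3×10⁻⁶ × 241.0 = 0.0208.

0.0208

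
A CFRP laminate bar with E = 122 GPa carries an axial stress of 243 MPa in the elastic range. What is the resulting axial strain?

ε = σ/E = 243 / 122000 = 1.99×10⁻³.

1.99×10⁻³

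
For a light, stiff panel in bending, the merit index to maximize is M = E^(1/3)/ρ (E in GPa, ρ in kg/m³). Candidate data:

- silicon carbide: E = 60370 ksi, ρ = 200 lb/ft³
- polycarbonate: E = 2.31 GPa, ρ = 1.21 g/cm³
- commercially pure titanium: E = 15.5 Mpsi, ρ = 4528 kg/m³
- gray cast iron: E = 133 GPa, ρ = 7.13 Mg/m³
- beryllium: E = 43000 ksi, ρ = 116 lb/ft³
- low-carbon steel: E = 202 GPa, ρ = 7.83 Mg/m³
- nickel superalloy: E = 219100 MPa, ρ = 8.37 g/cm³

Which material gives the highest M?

beryllium

Putting every candidate on a common basis:
  silicon carbide: E = 416.2 GPa, ρ = 3204 kg/m³
  polycarbonate: E = 2.310 GPa, ρ = 1210 kg/m³
  commercially pure titanium: E = 106.9 GPa, ρ = 4528 kg/m³
  gray cast iron: E = 133.0 GPa, ρ = 7130 kg/m³
  beryllium: E = 296.5 GPa, ρ = 1858 kg/m³
  low-carbon steel: E = 202.0 GPa, ρ = 7830 kg/m³
  nickel superalloy: E = 219.1 GPa, ρ = 8370 kg/m³
  beryllium: M = 3.59×10⁻³
  silicon carbide: M = 2.33×10⁻³
  polycarbonate: M = 1.09×10⁻³
  commercially pure titanium: M = 1.05×10⁻³
  low-carbon steel: M = 0.749×10⁻³
  nickel superalloy: M = 0.720×10⁻³
  gray cast iron: M = 0.716×10⁻³
Highest index: beryllium.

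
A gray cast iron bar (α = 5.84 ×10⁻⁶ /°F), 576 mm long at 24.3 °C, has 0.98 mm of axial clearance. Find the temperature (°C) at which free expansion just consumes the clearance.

α = 5.84×10⁻⁶/°F × 9/5 = 10.5×10⁻⁶/K.
α·L₀·ΔT = 0.98 mm ⇒ ΔT = 0.98 / (10.5×10⁻⁶ × 576.0) = 161.9 K.
T = 24.3 + 161.9 = 186.2 °C.

186 °C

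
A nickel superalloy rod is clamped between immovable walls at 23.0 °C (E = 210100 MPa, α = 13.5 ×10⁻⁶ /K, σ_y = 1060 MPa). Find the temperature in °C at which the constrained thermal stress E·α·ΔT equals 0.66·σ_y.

E = 210100 MPa = 210.1 GPa.
E·α·ΔT = 699.6 MPa ⇒ ΔT = 699.6 / (210.1×10³ × 13.5×10⁻⁶) = 246.7 K.
T = 23.0 + 246.7 = 269.7 °C.

270 °C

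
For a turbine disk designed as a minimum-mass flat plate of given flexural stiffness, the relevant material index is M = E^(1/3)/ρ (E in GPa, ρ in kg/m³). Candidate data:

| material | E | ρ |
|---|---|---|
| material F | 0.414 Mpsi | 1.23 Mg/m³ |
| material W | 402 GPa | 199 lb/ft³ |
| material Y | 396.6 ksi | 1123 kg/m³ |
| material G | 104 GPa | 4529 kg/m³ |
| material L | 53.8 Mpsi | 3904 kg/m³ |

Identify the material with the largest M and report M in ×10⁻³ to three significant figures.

After converting to SI:
  material F: E = 2.854 GPa, ρ = 1230 kg/m³
  material W: E = 402.0 GPa, ρ = 3188 kg/m³
  material Y: E = 2.734 GPa, ρ = 1123 kg/m³
  material G: E = 104.0 GPa, ρ = 4529 kg/m³
  material L: E = 370.9 GPa, ρ = 3904 kg/m³
  material W: M = 2.32×10⁻³
  material L: M = 1.84×10⁻³
  material Y: M = 1.25×10⁻³
  material F: M = 1.15×10⁻³
  material G: M = 1.04×10⁻³
Material W has the largest M.

material W, M = 2.32×10⁻³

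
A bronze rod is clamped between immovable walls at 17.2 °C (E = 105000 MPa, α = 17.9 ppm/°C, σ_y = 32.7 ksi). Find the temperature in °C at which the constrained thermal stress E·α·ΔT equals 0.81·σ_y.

E = 105000 MPa = 105.0 GPa.
σ_y = 32.7 ksi = 225.5 MPa.
E·α·ΔT = 182.6 MPa ⇒ ΔT = 182.6 / (105.0×10³ × 17.9×10⁻⁶) = 97.16 K.
T = 17.2 + 97.16 = 114.4 °C.

114 °C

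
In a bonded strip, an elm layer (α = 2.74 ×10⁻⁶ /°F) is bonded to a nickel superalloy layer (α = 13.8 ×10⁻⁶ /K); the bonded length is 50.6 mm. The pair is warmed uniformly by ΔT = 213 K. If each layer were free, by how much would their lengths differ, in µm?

95.6 µm

elm: α = 2.74×10⁻⁶/°F × 9/5 = 4.93×10⁻⁶/K.
Δα = |4.93 − 13.8|×10⁻⁶/K = 8.87×10⁻⁶/K.
ΔL_mismatch = Δα·L·ΔT = 8.87×10⁻⁶ × 50.6 mm × 213.0 K = 95.6 µm.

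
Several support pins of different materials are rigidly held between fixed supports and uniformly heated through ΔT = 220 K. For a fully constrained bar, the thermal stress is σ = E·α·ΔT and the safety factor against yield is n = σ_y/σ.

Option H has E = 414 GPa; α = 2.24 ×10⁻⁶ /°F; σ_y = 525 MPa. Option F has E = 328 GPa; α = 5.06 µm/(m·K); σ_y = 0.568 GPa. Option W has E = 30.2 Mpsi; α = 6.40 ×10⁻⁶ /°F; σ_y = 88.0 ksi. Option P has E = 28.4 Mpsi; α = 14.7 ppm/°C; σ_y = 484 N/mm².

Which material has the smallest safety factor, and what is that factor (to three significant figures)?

option P, n = 0.764

Per material, after unit conversion:
  option H: E = 414.0, α = 4.03, σ_y = 525.0 → σ = 367 MPa, n = 1.43
  option F: E = 328.0, α = 5.06, σ_y = 568.0 → σ = 365 MPa, n = 1.56
  option W: E = 208.2, α = 11.5, σ_y = 606.7 → σ = 528 MPa, n = 1.15
  option P: E = 195.8, α = 14.7, σ_y = 484.0 → σ = 633 MPa, n = 0.764
The minimum is option P at n = 0.764.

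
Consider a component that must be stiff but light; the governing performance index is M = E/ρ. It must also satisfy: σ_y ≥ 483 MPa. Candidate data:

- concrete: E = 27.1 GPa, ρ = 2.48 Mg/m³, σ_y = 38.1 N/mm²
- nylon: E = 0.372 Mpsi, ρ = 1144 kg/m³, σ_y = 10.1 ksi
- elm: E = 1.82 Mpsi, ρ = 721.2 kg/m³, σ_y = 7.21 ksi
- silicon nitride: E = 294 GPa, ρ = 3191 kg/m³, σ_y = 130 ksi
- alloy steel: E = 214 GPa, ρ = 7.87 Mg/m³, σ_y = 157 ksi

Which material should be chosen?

Screen on constraints: σ_y ≥ 483 MPa. Survivors: silicon nitride, alloy steel.
Putting every candidate on a common basis:
  silicon nitride: E = 294.0 GPa, ρ = 3191 kg/m³
  alloy steel: E = 214.0 GPa, ρ = 7870 kg/m³
  silicon nitride: M = 92.1 MN·m/kg
  alloy steel: M = 27.2 MN·m/kg
Silicon nitride ranks first.

silicon nitride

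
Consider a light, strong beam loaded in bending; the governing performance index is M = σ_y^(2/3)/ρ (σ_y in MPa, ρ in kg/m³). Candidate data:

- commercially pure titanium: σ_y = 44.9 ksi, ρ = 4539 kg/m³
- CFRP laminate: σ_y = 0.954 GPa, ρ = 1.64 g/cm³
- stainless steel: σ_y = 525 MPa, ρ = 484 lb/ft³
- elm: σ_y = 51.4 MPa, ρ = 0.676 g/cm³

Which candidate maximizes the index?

After converting to SI:
  commercially pure titanium: σ_y = 309.6 MPa, ρ = 4539 kg/m³
  CFRP laminate: σ_y = 954.0 MPa, ρ = 1640 kg/m³
  stainless steel: σ_y = 525.0 MPa, ρ = 7753 kg/m³
  elm: σ_y = 51.40 MPa, ρ = 676.0 kg/m³
  CFRP laminate: M = 59.1×10⁻³
  elm: M = 20.5×10⁻³
  commercially pure titanium: M = 10.1×10⁻³
  stainless steel: M = 8.39×10⁻³
CFRP laminate ranks first.

CFRP laminate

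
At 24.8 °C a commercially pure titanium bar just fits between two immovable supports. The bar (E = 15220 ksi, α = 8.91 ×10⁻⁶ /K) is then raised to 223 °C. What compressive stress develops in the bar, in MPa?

E = 15220 ksi = 104.9 GPa.
ΔT = 198.2 K. Constrained thermal stress σ = E·α·ΔT = 104.9×10³ MPa × 8.91×10⁻⁶ × 198.2 = 185 MPa (compressive).

185 MPa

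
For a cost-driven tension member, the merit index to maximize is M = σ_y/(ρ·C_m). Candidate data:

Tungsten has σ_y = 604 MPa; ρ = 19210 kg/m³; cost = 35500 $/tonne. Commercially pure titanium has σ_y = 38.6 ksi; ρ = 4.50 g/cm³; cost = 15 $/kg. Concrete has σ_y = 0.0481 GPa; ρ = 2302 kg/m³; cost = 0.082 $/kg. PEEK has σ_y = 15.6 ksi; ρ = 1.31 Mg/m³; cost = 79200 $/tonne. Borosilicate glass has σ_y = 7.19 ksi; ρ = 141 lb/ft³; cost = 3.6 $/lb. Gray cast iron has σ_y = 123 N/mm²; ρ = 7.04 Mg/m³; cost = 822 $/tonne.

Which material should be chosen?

Normalizing units and computing the index:
  tungsten: σ_y = 604.0 MPa, ρ = 19210 kg/m³, cost = 35.50 $/kg
  commercially pure titanium: σ_y = 266.1 MPa, ρ = 4500 kg/m³, cost = 15.00 $/kg
  concrete: σ_y = 48.10 MPa, ρ = 2302 kg/m³, cost = 0.08200 $/kg
  PEEK: σ_y = 107.6 MPa, ρ = 1310 kg/m³, cost = 79.20 $/kg
  borosilicate glass: σ_y = 49.57 MPa, ρ = 2259 kg/m³, cost = 7.937 $/kg
  gray cast iron: σ_y = 123.0 MPa, ρ = 7040 kg/m³, cost = 0.8220 $/kg
  concrete: M = 255 kN·m per $
  gray cast iron: M = 21.3 kN·m per $
  commercially pure titanium: M = 3.94 kN·m per $
  borosilicate glass: M = 2.77 kN·m per $
  PEEK: M = 1.04 kN·m per $
  tungsten: M = 0.886 kN·m per $
The maximum is for concrete.

concrete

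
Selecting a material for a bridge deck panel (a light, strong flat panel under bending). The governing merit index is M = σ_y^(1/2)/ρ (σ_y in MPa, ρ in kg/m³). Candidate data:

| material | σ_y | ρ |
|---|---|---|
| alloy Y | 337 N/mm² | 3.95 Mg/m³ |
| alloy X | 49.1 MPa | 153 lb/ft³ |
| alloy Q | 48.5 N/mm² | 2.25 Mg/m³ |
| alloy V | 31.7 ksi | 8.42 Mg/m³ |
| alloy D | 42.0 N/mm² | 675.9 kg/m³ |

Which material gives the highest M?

Convert each candidate to consistent units, then evaluate M:
  alloy Y: σ_y = 337.0 MPa, ρ = 3950 kg/m³
  alloy X: σ_y = 49.10 MPa, ρ = 2451 kg/m³
  alloy Q: σ_y = 48.50 MPa, ρ = 2250 kg/m³
  alloy V: σ_y = 218.6 MPa, ρ = 8420 kg/m³
  alloy D: σ_y = 42.00 MPa, ρ = 675.9 kg/m³
  alloy D: M = 9.59×10⁻³
  alloy Y: M = 4.65×10⁻³
  alloy Q: M = 3.10×10⁻³
  alloy X: M = 2.86×10⁻³
  alloy V: M = 1.76×10⁻³
Alloy D has the largest M.

alloy D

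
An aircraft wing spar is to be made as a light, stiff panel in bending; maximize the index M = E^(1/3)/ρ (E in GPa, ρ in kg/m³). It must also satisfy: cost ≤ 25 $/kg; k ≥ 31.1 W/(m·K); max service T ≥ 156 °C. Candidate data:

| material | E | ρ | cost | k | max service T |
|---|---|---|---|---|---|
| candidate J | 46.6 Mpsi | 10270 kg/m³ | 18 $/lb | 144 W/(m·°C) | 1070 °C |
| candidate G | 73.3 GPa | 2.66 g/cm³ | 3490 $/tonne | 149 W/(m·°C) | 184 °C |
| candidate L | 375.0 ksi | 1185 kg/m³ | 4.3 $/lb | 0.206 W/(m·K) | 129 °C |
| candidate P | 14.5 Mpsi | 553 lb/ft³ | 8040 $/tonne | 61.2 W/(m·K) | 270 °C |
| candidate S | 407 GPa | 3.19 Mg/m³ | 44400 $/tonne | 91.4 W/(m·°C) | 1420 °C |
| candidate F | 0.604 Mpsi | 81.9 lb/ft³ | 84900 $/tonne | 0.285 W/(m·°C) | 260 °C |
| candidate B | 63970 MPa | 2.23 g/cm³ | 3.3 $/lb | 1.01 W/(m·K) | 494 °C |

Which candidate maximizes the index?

Screen on constraints: cost ≤ 25 $/kg; k ≥ 31.1 W/(m·K); max service T ≥ 156 °C. Survivors: candidate G, candidate P.
In SI units:
  candidate G: E = 73.30 GPa, ρ = 2660 kg/m³
  candidate P: E = 99.97 GPa, ρ = 8858 kg/m³
  candidate G: M = 1.57×10⁻³
  candidate P: M = 0.524×10⁻³
Candidate G ranks first.

candidate G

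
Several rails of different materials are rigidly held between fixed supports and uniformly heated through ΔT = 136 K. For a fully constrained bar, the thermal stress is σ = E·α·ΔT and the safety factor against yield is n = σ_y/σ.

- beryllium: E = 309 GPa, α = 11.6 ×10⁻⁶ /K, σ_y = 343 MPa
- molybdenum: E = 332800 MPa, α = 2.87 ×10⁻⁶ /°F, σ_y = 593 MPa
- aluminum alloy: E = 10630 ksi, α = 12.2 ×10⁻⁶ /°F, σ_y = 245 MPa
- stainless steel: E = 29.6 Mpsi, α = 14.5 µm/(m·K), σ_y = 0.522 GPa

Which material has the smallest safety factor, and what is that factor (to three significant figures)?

Per material, after unit conversion:
  beryllium: E = 309.0, α = 11.6, σ_y = 343.0 → σ = 487 MPa, n = 0.704
  molybdenum: E = 332.8, α = 5.17, σ_y = 593.0 → σ = 234 MPa, n = 2.54
  aluminum alloy: E = 73.29, α = 22.0, σ_y = 245.0 → σ = 219 MPa, n = 1.12
  stainless steel: E = 204.1, α = 14.5, σ_y = 522.0 → σ = 402 MPa, n = 1.30
Smallest n: beryllium with n = 0.704.

beryllium, n = 0.704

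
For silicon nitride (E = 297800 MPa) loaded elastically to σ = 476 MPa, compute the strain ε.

1.60×10⁻³

E = 297800 MPa = 297.8 GPa = 297800 MPa.
ε = σ/E = 476 / 297800 = 1.60×10⁻³.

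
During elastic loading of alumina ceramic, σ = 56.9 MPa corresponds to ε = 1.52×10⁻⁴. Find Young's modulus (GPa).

374 GPa

E = σ/ε = 56.9 MPa / 1.52×10⁻⁴ = 374300 MPa = 374 GPa.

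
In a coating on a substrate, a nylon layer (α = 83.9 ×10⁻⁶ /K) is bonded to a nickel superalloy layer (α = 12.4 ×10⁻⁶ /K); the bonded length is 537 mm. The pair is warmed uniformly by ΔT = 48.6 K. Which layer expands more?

nylon

α(nylon) = 83.9×10⁻⁶/K vs α(nickel superalloy) = 12.4×10⁻⁶/K.
Higher α expands more for the same ΔT: nylon.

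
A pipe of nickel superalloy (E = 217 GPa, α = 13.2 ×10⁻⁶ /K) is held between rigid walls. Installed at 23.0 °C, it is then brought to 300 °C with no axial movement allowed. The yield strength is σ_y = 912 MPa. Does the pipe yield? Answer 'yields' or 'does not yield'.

ΔT = 277.0 K. Constrained thermal stress σ = E·α·ΔT = 217.0×10³ MPa × 13.2×10⁻⁶ × 277.0 = 793 MPa (compressive).
Compare to σ_y = 912 MPa: σ < σ_y, so it does not yield.

does not yield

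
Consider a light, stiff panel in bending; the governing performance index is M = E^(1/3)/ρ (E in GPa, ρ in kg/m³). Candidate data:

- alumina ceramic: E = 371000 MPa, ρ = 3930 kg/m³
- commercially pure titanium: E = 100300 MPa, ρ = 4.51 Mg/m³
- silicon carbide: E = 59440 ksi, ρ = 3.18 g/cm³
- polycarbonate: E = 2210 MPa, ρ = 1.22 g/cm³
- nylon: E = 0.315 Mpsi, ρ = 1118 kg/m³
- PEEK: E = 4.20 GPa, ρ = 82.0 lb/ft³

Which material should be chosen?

Putting every candidate on a common basis:
  alumina ceramic: E = 371.0 GPa, ρ = 3930 kg/m³
  commercially pure titanium: E = 100.3 GPa, ρ = 4510 kg/m³
  silicon carbide: E = 409.8 GPa, ρ = 3180 kg/m³
  polycarbonate: E = 2.210 GPa, ρ = 1220 kg/m³
  nylon: E = 2.172 GPa, ρ = 1118 kg/m³
  PEEK: E = 4.200 GPa, ρ = 1314 kg/m³
  silicon carbide: M = 2.34×10⁻³
  alumina ceramic: M = 1.83×10⁻³
  PEEK: M = 1.23×10⁻³
  nylon: M = 1.16×10⁻³
  polycarbonate: M = 1.07×10⁻³
  commercially pure titanium: M = 1.03×10⁻³
The maximum is for silicon carbide.

silicon carbide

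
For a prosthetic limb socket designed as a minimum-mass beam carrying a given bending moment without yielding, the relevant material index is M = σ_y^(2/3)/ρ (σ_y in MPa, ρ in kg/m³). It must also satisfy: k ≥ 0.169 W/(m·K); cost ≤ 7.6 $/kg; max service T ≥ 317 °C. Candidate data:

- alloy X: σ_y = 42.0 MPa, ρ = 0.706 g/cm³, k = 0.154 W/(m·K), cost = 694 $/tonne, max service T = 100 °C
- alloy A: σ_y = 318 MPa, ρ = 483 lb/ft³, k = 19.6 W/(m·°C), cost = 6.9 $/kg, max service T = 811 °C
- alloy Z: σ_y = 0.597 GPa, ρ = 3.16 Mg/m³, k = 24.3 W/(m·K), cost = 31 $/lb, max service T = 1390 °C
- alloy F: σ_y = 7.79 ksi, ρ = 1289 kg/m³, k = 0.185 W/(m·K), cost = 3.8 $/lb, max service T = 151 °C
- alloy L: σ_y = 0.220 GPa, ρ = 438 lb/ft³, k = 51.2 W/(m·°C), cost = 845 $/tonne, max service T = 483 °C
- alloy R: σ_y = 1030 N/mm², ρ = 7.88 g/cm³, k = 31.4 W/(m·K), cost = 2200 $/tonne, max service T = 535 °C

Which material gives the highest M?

alloy R

Screen on constraints: k ≥ 0.169 W/(m·K); cost ≤ 7.6 $/kg; max service T ≥ 317 °C. Survivors: alloy A, alloy L, alloy R.
Putting every candidate on a common basis:
  alloy A: σ_y = 318.0 MPa, ρ = 7737 kg/m³
  alloy L: σ_y = 220.0 MPa, ρ = 7016 kg/m³
  alloy R: σ_y = 1030 MPa, ρ = 7880 kg/m³
  alloy R: M = 12.9×10⁻³
  alloy A: M = 6.02×10⁻³
  alloy L: M = 5.19×10⁻³
Alloy R ranks first.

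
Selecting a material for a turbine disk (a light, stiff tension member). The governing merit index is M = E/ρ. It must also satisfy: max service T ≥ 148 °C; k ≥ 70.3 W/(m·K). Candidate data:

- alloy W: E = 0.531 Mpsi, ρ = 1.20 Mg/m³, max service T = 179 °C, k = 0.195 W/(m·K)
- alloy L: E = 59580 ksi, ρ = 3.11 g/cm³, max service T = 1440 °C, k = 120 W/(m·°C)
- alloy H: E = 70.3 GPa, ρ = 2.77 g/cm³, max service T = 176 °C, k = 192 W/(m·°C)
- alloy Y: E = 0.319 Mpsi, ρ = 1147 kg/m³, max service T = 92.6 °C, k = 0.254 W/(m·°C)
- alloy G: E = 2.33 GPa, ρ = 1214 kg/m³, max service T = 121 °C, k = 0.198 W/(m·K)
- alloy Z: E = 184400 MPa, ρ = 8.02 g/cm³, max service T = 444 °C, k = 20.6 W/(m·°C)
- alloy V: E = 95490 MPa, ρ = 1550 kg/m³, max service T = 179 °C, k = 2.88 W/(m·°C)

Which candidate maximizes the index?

Screen on constraints: max service T ≥ 148 °C; k ≥ 70.3 W/(m·K). Survivors: alloy L, alloy H.
In SI units:
  alloy L: E = 410.8 GPa, ρ = 3110 kg/m³
  alloy H: E = 70.30 GPa, ρ = 2770 kg/m³
  alloy L: M = 132 MN·m/kg
  alloy H: M = 25.4 MN·m/kg
Alloy L has the largest M.

alloy L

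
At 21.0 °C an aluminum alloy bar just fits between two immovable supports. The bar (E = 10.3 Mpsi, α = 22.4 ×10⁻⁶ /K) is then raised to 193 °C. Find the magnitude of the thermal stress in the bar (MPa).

274 MPa

E = 10.3 Mpsi = 71.02 GPa.
ΔT = 172.0 K. Constrained thermal stress σ = E·α·ΔT = 71.02×10³ MPa × 22.4×10⁻⁶ × 172.0 = 274 MPa (compressive).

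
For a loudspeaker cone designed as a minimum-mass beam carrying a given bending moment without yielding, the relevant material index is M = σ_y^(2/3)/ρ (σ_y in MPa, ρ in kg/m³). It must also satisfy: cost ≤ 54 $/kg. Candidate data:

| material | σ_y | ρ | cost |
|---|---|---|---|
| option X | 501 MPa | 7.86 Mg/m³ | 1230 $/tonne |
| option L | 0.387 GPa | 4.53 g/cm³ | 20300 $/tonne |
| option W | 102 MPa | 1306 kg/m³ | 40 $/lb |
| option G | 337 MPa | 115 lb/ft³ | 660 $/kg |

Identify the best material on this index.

Screen on constraints: cost ≤ 54 $/kg. Survivors: option X, option L.
After converting to SI:
  option X: σ_y = 501.0 MPa, ρ = 7860 kg/m³
  option L: σ_y = 387.0 MPa, ρ = 4530 kg/m³
  option L: M = 11.7×10⁻³
  option X: M = 8.03×10⁻³
Option L has the largest M.

option L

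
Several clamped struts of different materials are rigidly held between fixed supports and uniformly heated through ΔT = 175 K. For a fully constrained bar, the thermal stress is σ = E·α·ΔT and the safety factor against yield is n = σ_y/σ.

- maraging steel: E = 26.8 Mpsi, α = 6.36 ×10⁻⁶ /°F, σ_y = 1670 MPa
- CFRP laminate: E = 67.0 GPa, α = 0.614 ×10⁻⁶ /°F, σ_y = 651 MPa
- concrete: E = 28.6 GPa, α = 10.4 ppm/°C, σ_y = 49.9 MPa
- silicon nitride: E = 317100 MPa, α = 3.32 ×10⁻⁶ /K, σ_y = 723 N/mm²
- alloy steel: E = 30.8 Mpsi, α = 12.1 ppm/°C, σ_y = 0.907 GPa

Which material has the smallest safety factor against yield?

concrete

Converting E to GPa, α to ×10⁻⁶/K, σ_y to MPa, then σ and n for each:
  maraging steel: E = 184.8, α = 11.4, σ_y = 1670 → σ = 370 MPa, n = 4.51
  CFRP laminate: E = 67.00, α = 1.11, σ_y = 651.0 → σ = 13.0 MPa, n = 50.2
  concrete: E = 28.60, α = 10.4, σ_y = 49.90 → σ = 52.1 MPa, n = 0.959
  silicon nitride: E = 317.1, α = 3.32, σ_y = 723.0 → σ = 184 MPa, n = 3.92
  alloy steel: E = 212.4, α = 12.1, σ_y = 907.0 → σ = 450 MPa, n = 2.02
The minimum is concrete at n = 0.959.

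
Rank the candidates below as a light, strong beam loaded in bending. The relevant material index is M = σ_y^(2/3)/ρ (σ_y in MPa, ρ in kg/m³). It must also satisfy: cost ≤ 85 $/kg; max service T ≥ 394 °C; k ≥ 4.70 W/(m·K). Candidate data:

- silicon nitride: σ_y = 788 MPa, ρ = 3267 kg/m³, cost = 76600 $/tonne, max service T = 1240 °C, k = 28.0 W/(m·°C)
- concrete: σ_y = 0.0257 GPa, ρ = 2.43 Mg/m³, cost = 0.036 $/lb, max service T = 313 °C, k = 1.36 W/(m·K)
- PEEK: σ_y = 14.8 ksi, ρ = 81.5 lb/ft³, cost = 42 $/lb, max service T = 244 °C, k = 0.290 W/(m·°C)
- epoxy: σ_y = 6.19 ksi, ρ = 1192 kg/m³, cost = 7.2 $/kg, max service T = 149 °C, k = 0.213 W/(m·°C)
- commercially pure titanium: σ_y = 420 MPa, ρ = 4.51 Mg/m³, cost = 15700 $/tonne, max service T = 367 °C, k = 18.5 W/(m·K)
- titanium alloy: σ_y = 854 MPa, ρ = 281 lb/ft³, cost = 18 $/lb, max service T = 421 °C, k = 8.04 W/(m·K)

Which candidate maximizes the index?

silicon nitride

Screen on constraints: cost ≤ 85 $/kg; max service T ≥ 394 °C; k ≥ 4.70 W/(m·K). Survivors: silicon nitride, titanium alloy.
Putting every candidate on a common basis:
  silicon nitride: σ_y = 788.0 MPa, ρ = 3267 kg/m³
  titanium alloy: σ_y = 854.0 MPa, ρ = 4501 kg/m³
  silicon nitride: M = 26.1×10⁻³
  titanium alloy: M = 20.0×10⁻³
Highest index: silicon nitride.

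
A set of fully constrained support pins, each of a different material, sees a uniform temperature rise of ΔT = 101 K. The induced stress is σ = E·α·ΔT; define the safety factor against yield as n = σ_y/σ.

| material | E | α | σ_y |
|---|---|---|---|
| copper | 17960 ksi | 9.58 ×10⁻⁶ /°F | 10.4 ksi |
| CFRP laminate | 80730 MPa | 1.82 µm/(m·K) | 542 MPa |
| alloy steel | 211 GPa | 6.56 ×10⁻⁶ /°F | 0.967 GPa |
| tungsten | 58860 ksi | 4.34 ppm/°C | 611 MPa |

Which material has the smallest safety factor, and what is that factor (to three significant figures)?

With everything in SI (GPa, ×10⁻⁶/K, MPa):
  copper: E = 123.8, α = 17.2, σ_y = 71.71 → σ = 216 MPa, n = 0.332
  CFRP laminate: E = 80.73, α = 1.82, σ_y = 542.0 → σ = 14.8 MPa, n = 36.5
  alloy steel: E = 211.0, α = 11.8, σ_y = 967.0 → σ = 252 MPa, n = 3.84
  tungsten: E = 405.8, α = 4.34, σ_y = 611.0 → σ = 178 MPa, n = 3.43
Copper has the lowest safety factor, n = 0.332.

copper, n = 0.332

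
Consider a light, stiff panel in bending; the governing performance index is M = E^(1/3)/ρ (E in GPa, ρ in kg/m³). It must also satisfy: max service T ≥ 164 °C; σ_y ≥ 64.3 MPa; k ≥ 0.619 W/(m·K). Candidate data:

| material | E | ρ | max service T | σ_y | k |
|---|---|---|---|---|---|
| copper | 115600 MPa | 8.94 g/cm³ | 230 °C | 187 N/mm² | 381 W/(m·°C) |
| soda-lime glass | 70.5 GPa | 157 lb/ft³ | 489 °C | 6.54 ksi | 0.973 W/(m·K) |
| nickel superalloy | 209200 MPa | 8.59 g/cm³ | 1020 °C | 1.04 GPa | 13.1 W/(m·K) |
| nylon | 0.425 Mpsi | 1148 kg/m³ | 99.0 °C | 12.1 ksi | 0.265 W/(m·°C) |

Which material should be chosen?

nickel superalloy

Screen on constraints: max service T ≥ 164 °C; σ_y ≥ 64.3 MPa; k ≥ 0.619 W/(m·K). Survivors: copper, nickel superalloy.
Normalizing units and computing the index:
  copper: E = 115.6 GPa, ρ = 8940 kg/m³
  nickel superalloy: E = 209.2 GPa, ρ = 8590 kg/m³
  nickel superalloy: M = 0.691×10⁻³
  copper: M = 0.545×10⁻³
Nickel superalloy ranks first.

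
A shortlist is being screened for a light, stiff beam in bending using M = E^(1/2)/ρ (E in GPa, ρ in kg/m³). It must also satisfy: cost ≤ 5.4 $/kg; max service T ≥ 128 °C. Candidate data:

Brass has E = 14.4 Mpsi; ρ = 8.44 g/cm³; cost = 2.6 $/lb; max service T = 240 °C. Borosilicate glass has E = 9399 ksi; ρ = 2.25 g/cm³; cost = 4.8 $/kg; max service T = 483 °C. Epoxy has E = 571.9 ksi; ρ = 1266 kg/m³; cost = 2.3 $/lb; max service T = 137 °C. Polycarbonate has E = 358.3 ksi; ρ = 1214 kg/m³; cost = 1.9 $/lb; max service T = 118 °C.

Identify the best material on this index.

borosilicate glass

Screen on constraints: cost ≤ 5.4 $/kg; max service T ≥ 128 °C. Survivors: borosilicate glass, epoxy.
After converting to SI:
  borosilicate glass: E = 64.80 GPa, ρ = 2250 kg/m³
  epoxy: E = 3.943 GPa, ρ = 1266 kg/m³
  borosilicate glass: M = 3.58×10⁻³
  epoxy: M = 1.57×10⁻³
The maximum is for borosilicate glass.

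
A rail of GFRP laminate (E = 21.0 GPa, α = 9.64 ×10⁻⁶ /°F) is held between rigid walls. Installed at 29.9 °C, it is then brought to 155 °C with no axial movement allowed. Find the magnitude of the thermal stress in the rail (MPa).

α = 9.64×10⁻⁶/°F × 9/5 = 17.4×10⁻⁶/K.
ΔT = 125.1 K. Constrained thermal stress σ = E·α·ΔT = 21.00×10³ MPa × 17.4×10⁻⁶ × 125.1 = 45.6 MPa (compressive).

45.6 MPa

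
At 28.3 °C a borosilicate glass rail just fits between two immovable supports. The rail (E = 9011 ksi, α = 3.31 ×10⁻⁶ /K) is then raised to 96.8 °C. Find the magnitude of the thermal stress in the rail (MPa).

14.1 MPa

E = 9011 ksi = 62.13 GPa.
ΔT = 68.50 K. Constrained thermal stress σ = E·α·ΔT = 62.13×10³ MPa × 3.31×10⁻⁶ × 68.50 = 14.1 MPa (compressive).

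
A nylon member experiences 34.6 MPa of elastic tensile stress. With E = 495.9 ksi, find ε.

E = 495.9 ksi = 3.419 GPa = 3419 MPa.
ε = σ/E = 34.6 / 3419 = 0.0101.

0.0101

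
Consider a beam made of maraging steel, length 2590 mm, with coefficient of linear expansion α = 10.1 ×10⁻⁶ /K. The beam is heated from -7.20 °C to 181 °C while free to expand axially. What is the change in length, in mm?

ΔT = 181 − (-7.20) = 188.2 K.
ΔL = α·L₀·ΔT = 10.1×10⁻⁶ × 2590 mm × 188.2 K = 4.92 mm.

4.92 mm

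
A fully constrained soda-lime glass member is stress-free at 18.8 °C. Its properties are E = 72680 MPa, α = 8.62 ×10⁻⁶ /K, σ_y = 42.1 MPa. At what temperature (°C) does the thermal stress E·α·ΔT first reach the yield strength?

E = 72680 MPa = 72.68 GPa.
E·α·ΔT = 42.10 MPa ⇒ ΔT = 42.10 / (72.68×10³ × 8.62×10⁻⁶) = 67.20 K.
T = 18.8 + 67.20 = 86.00 °C.

86.0 °C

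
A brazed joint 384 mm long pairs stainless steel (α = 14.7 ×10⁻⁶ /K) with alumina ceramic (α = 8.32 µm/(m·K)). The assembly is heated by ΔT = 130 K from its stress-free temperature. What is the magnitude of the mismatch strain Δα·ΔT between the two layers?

Δα = |14.7 − 8.32|×10⁻⁶/K = 6.38×10⁻⁶/K.
Mismatch strain = Δα·ΔT = 6.38×10⁻⁶ × 130.0 = 8.29×10⁻⁴.

8.29×10⁻⁴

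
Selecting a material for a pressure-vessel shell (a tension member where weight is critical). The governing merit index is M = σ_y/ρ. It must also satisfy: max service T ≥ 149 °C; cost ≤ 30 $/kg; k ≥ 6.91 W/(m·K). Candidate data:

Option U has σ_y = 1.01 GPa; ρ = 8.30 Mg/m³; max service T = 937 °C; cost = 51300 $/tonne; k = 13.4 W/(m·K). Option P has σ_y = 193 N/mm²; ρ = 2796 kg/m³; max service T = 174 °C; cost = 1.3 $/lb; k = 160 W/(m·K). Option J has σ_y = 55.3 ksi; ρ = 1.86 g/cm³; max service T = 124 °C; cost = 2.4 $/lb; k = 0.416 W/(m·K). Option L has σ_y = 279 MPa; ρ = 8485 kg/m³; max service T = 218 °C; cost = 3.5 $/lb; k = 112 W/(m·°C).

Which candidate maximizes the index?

option P

Screen on constraints: max service T ≥ 149 °C; cost ≤ 30 $/kg; k ≥ 6.91 W/(m·K). Survivors: option P, option L.
In SI units:
  option P: σ_y = 193.0 MPa, ρ = 2796 kg/m³
  option L: σ_y = 279.0 MPa, ρ = 8485 kg/m³
  option P: M = 69.0 kN·m/kg
  option L: M = 32.9 kN·m/kg
The maximum is for option P.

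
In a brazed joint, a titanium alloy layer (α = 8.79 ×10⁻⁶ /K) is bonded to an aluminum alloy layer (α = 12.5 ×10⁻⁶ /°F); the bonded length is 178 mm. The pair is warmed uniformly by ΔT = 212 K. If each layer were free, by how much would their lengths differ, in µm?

aluminum alloy: α = 12.5×10⁻⁶/°F × 9/5 = 22.5×10⁻⁶/K.
Δα = |8.79 − 22.5|×10⁻⁶/K = 13.7×10⁻⁶/K.
ΔL_mismatch = Δα·L·ΔT = 13.7×10⁻⁶ × 178.0 mm × 212.0 K = 517 µm.

517 µm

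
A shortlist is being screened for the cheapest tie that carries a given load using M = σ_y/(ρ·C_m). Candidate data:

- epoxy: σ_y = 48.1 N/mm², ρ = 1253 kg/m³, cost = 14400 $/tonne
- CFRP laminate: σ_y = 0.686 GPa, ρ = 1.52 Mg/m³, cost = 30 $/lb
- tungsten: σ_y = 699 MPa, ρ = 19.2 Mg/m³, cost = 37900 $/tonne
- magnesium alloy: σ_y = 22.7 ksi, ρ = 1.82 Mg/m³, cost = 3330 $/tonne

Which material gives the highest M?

magnesium alloy

After converting to SI:
  epoxy: σ_y = 48.10 MPa, ρ = 1253 kg/m³, cost = 14.40 $/kg
  CFRP laminate: σ_y = 686.0 MPa, ρ = 1520 kg/m³, cost = 66.14 $/kg
  tungsten: σ_y = 699.0 MPa, ρ = 19200 kg/m³, cost = 37.90 $/kg
  magnesium alloy: σ_y = 156.5 MPa, ρ = 1820 kg/m³, cost = 3.330 $/kg
  magnesium alloy: M = 25.8 kN·m per $
  CFRP laminate: M = 6.82 kN·m per $
  epoxy: M = 2.67 kN·m per $
  tungsten: M = 0.961 kN·m per $
Magnesium alloy ranks first.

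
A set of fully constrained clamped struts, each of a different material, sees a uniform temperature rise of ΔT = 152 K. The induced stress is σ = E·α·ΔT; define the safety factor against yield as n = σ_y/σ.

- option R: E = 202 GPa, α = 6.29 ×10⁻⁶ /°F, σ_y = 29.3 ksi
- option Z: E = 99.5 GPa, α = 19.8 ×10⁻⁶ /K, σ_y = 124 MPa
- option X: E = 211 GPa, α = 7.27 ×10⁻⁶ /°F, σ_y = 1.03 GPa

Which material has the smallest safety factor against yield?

option Z

In consistent units (E in GPa, α in ×10⁻⁶/K, σ_y in MPa):
  option R: E = 202.0, α = 11.3, σ_y = 202.0 → σ = 348 MPa, n = 0.581
  option Z: E = 99.50, α = 19.8, σ_y = 124.0 → σ = 299 MPa, n = 0.414
  option X: E = 211.0, α = 13.1, σ_y = 1030 → σ = 420 MPa, n = 2.45
The minimum is option Z at n = 0.414.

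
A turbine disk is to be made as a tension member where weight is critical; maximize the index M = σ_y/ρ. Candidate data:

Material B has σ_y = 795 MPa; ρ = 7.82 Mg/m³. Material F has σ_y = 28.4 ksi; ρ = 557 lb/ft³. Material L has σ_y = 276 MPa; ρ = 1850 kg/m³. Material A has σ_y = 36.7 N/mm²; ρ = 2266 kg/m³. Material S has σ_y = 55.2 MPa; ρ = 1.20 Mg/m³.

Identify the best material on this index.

material L

Convert each candidate to consistent units, then evaluate M:
  material B: σ_y = 795.0 MPa, ρ = 7820 kg/m³
  material F: σ_y = 195.8 MPa, ρ = 8922 kg/m³
  material L: σ_y = 276.0 MPa, ρ = 1850 kg/m³
  material A: σ_y = 36.70 MPa, ρ = 2266 kg/m³
  material S: σ_y = 55.20 MPa, ρ = 1200 kg/m³
  material L: M = 149 kN·m/kg
  material B: M = 102 kN·m/kg
  material S: M = 46.0 kN·m/kg
  material F: M = 21.9 kN·m/kg
  material A: M = 16.2 kN·m/kg
Highest index: material L.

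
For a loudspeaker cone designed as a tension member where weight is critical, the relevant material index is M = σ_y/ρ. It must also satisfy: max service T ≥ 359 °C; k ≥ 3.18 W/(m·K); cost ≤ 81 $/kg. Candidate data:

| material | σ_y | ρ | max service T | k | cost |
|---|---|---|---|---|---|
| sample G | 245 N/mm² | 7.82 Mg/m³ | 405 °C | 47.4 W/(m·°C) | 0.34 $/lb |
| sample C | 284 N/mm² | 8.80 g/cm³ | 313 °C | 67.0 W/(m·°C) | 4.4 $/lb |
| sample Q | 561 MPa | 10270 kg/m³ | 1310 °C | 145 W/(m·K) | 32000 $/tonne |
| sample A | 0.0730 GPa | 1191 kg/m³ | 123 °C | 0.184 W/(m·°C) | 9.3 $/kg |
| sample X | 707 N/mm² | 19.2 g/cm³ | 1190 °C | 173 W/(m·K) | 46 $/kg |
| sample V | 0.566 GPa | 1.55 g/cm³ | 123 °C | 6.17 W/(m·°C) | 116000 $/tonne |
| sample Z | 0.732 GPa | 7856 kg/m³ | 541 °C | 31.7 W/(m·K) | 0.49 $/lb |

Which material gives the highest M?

sample Z

Screen on constraints: max service T ≥ 359 °C; k ≥ 3.18 W/(m·K); cost ≤ 81 $/kg. Survivors: sample G, sample Q, sample X, sample Z.
Normalizing units and computing the index:
  sample G: σ_y = 245.0 MPa, ρ = 7820 kg/m³
  sample Q: σ_y = 561.0 MPa, ρ = 10270 kg/m³
  sample X: σ_y = 707.0 MPa, ρ = 19200 kg/m³
  sample Z: σ_y = 732.0 MPa, ρ = 7856 kg/m³
  sample Z: M = 93.2 kN·m/kg
  sample Q: M = 54.6 kN·m/kg
  sample X: M = 36.8 kN·m/kg
  sample G: M = 31.3 kN·m/kg
Sample Z ranks first.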